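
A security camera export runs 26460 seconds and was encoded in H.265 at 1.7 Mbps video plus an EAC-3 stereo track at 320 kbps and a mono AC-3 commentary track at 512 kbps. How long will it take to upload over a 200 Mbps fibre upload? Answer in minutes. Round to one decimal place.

Audio total: 320 + 512 = 832 kbps = 0.832 Mbps.
Total bitrate: 2.532 Mbps.
File: 2.532 Mbps × 26460 s = 66996.7 Mb.
At 200 Mbps: 66996.7 / 200 = 335.0 s ≈ 5.58 minutes.

5.6 minutes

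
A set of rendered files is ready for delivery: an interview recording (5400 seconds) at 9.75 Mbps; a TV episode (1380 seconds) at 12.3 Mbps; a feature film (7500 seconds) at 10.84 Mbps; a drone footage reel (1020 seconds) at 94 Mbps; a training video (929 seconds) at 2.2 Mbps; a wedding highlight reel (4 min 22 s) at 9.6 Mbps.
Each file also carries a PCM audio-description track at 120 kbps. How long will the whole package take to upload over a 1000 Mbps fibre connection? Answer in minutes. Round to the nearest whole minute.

4 minutes

Audio: 120 kbps = 0.120 Mbps.
interview recording: 9.870 Mbps × 5400 s = 53298.0 Mb
TV episode: 12.420 Mbps × 1380 s = 17139.6 Mb
feature film: 10.960 Mbps × 7500 s = 82200.0 Mb
drone footage reel: 94.120 Mbps × 1020 s = 96002.4 Mb
training video: 2.320 Mbps × 929 s = 2155.3 Mb
wedding highlight reel: 9.720 Mbps × 262 s = 2546.6 Mb
Total: 253341.9 Mb = 31667.7 MB.
At 1000 Mbps: 253341.9 / 1000 = 253 s ≈ 4.22 minutes.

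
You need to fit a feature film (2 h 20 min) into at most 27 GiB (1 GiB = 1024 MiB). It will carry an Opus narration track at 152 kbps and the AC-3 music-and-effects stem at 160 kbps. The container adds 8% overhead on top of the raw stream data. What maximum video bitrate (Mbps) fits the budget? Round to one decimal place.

25.3 Mbps

Budget: 27 GiB = 231928.2 Mb.
Stream payload after overhead: 231928.2 / 1.08 = 214748.4 Mb.
2 h 20 min = 140 min = 8400 s
Total bitrate budget: 214748.4 Mb / 8400 s = 25.565 Mbps.
Audio total: 152 + 160 = 312 kbps = 0.312 Mbps.
Video: 25.565 − 0.312 = 25.253 Mbps.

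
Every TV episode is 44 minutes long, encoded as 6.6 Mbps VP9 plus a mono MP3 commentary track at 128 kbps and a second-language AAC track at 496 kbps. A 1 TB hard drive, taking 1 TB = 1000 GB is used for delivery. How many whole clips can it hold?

44 min = 2640 s
Audio total: 128 + 496 = 624 kbps = 0.624 Mbps.
Total bitrate: 7.224 Mbps.
Per item: 7.224 Mbps × 2640 s = 19,071 Mb = 2,384 MB.
Capacity: 1 TB = 8,000,000 Mb; 419.48 items → 419 complete.

419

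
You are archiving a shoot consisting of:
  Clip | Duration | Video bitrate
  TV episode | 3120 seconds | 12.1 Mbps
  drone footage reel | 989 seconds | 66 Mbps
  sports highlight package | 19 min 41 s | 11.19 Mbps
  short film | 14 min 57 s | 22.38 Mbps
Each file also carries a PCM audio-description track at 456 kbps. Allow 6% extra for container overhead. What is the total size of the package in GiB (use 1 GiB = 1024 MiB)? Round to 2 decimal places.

17.17 GiB

Audio: 456 kbps = 0.456 Mbps.
TV episode: 12.556 Mbps × 3120 s × 1.06 = 41525.2 Mb
drone footage reel: 66.456 Mbps × 989 s × 1.06 = 69668.5 Mb
sports highlight package: 11.646 Mbps × 1181 s × 1.06 = 14579.2 Mb
short film: 22.836 Mbps × 897 s × 1.06 = 21712.9 Mb
Total: 147485.8 Mb = 18435.7 MB.
= 17.17 GiB.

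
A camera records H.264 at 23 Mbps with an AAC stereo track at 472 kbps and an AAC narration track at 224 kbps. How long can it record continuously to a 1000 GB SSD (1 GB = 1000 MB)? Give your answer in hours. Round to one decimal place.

Audio total: 472 + 224 = 696 kbps = 0.696 Mbps.
Total bitrate: 23 + 0.696 = 23.696 Mbps.
Capacity: 1000 GB = 8,000,000 Mb.
Recording time: 8,000,000 / 23.696 = 337,610 s ≈ 93.8 hours.

93.8 hours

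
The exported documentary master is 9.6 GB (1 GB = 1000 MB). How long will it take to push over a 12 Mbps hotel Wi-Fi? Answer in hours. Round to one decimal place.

File: 9.6 GB = 76800.0 Mb.
At 12 Mbps: 76800.0 / 12 = 6400.0 s ≈ 1.78 hours.

1.8 hours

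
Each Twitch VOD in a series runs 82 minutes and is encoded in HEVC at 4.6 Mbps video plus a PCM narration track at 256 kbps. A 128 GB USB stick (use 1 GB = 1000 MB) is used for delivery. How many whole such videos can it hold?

42

82 min = 4920 s
Audio: 256 kbps = 0.256 Mbps.
Total bitrate: 4.856 Mbps.
Per item: 4.856 Mbps × 4920 s = 23,892 Mb = 2,986 MB.
Capacity: 128 GB = 1,024,000 Mb; 42.86 items → 42 complete.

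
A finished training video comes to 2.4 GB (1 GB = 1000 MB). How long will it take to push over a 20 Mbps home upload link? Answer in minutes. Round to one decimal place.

16.0 minutes

File: 2.4 GB = 19200.0 Mb.
At 20 Mbps: 19200.0 / 20 = 960.0 s ≈ 16 minutes.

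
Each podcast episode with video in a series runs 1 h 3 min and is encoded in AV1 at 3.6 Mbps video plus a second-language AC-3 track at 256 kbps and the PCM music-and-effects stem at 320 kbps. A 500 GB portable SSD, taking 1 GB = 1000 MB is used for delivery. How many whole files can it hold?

253

1 h 3 min = 63 min = 3780 s
Audio total: 256 + 320 = 576 kbps = 0.576 Mbps.
Total bitrate: 4.176 Mbps.
Per item: 4.176 Mbps × 3780 s = 15,785 Mb = 1,973 MB.
Capacity: 500 GB = 4,000,000 Mb; 253.40 items → 253 complete.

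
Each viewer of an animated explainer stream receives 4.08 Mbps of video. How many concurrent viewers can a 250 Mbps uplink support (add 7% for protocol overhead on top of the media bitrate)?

On the wire with 7% overhead: 4.366 Mbps.
250 Mbps = 250.0 Mbps; 250.0 / 4.366 = 57.27 → 57 viewers.

57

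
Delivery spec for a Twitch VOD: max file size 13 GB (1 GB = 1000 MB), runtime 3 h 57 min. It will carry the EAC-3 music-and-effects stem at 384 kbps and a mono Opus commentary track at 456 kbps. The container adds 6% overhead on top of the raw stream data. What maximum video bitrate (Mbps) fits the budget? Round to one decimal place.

Budget: 13 GB = 104000.0 Mb.
Stream payload after overhead: 104000.0 / 1.06 = 98113.2 Mb.
3 h 57 min = 237 min = 14220 s
Total bitrate budget: 98113.2 Mb / 14220 s = 6.900 Mbps.
Audio total: 384 + 456 = 840 kbps = 0.840 Mbps.
Video: 6.900 − 0.840 = 6.060 Mbps.

6.1 Mbps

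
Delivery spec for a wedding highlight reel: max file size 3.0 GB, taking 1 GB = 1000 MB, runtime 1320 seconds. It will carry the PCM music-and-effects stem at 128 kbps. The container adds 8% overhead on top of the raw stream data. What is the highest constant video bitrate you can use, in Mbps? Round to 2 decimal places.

16.71 Mbps

Budget: 3.0 GB = 24000.0 Mb.
Stream payload after overhead: 24000.0 / 1.08 = 22222.2 Mb.
Total bitrate budget: 22222.2 Mb / 1320 s = 16.835 Mbps.
Audio: 128 kbps = 0.128 Mbps.
Video: 16.835 − 0.128 = 16.707 Mbps.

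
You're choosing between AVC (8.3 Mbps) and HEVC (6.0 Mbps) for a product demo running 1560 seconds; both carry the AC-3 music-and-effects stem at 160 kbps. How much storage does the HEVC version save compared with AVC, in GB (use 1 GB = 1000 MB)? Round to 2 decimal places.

0.45 GB

Audio: 160 kbps = 0.160 Mbps.
AVC: 8.460 Mbps × 1560 s = 13197.6 Mb = 1.650 GB.
HEVC: 6.160 Mbps × 1560 s = 9609.6 Mb = 1.201 GB.
Saving: 1.650 − 1.201 = 0.449 GB.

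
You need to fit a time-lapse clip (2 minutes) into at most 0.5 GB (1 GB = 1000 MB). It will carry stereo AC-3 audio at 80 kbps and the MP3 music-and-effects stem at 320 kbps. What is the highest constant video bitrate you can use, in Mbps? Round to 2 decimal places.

Budget: 0.5 GB = 4000.0 Mb.
2 min = 120 s
Total bitrate budget: 4000.0 Mb / 120 s = 33.333 Mbps.
Audio total: 80 + 320 = 400 kbps = 0.400 Mbps.
Video: 33.333 − 0.400 = 32.933 Mbps.

32.93 Mbps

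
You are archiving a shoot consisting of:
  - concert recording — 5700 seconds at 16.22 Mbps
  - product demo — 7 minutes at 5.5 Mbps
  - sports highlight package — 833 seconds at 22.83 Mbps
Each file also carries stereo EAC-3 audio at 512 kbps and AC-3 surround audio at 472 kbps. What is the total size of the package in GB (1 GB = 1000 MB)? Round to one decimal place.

15.1 GB

Audio total: 512 + 472 = 984 kbps = 0.984 Mbps.
concert recording: 17.204 Mbps × 5700 s = 98062.8 Mb
product demo: 6.484 Mbps × 420 s = 2723.3 Mb
sports highlight package: 23.814 Mbps × 833 s = 19837.1 Mb
Total: 120623.1 Mb = 15077.9 MB.
= 15.08 GB.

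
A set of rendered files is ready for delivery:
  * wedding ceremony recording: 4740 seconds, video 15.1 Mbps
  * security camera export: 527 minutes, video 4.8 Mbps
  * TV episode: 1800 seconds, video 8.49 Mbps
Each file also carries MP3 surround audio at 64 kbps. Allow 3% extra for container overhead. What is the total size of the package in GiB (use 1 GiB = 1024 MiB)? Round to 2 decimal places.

Audio: 64 kbps = 0.064 Mbps.
wedding ceremony recording: 15.164 Mbps × 4740 s × 1.03 = 74033.7 Mb
security camera export: 4.864 Mbps × 31620 s × 1.03 = 158413.7 Mb
TV episode: 8.554 Mbps × 1800 s × 1.03 = 15859.1 Mb
Total: 248306.5 Mb = 31038.3 MB.
= 28.91 GiB.

28.91 GiB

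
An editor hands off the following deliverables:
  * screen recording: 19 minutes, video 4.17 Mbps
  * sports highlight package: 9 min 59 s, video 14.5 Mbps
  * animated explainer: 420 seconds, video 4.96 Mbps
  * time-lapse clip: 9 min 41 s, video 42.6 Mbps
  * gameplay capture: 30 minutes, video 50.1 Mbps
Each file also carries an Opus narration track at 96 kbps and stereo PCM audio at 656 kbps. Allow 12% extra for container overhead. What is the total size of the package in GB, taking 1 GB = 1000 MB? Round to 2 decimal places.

Audio total: 96 + 656 = 752 kbps = 0.752 Mbps.
screen recording: 4.922 Mbps × 1140 s × 1.12 = 6284.4 Mb
sports highlight package: 15.252 Mbps × 599 s × 1.12 = 10232.3 Mb
animated explainer: 5.712 Mbps × 420 s × 1.12 = 2686.9 Mb
time-lapse clip: 43.352 Mbps × 581 s × 1.12 = 28210.0 Mb
gameplay capture: 50.852 Mbps × 1800 s × 1.12 = 102517.6 Mb
Total: 149931.2 Mb = 18741.4 MB.
= 18.74 GB.

18.74 GB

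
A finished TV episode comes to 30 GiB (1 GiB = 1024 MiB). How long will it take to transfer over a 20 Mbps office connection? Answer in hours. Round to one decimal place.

File: 30 GiB = 257698.0 Mb.
At 20 Mbps: 257698.0 / 20 = 12884.9 s ≈ 3.58 hours.

3.6 hours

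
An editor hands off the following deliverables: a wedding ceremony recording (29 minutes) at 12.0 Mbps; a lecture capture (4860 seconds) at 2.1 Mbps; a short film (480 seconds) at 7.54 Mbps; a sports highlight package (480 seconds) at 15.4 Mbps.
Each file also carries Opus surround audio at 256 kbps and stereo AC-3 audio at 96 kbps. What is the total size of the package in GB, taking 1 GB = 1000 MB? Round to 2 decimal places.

Audio total: 256 + 96 = 352 kbps = 0.352 Mbps.
wedding ceremony recording: 12.352 Mbps × 1740 s = 21492.5 Mb
lecture capture: 2.452 Mbps × 4860 s = 11916.7 Mb
short film: 7.892 Mbps × 480 s = 3788.2 Mb
sports highlight package: 15.752 Mbps × 480 s = 7561.0 Mb
Total: 44758.3 Mb = 5594.8 MB.
= 5.595 GB.

5.59 GB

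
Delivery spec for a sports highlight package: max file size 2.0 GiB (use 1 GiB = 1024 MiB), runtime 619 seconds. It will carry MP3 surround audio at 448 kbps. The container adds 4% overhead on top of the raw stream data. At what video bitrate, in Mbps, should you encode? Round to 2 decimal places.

Budget: 2.0 GiB = 17179.9 Mb.
Stream payload after overhead: 17179.9 / 1.04 = 16519.1 Mb.
Total bitrate budget: 16519.1 Mb / 619 s = 26.687 Mbps.
Audio: 448 kbps = 0.448 Mbps.
Video: 26.687 − 0.448 = 26.239 Mbps.

26.24 Mbps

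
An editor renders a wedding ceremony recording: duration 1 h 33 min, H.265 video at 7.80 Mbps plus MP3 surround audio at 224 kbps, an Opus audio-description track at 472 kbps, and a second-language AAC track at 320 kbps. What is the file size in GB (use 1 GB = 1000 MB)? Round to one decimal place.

1 h 33 min = 93 min = 5580 s
Audio total: 224 + 472 + 320 = 1016 kbps = 1.016 Mbps.
Total bitrate: 7.80 + 1.016 = 8.816 Mbps.
Stream data: 8.816 Mbps × 5580 s = 49193.3 Mb.
49,193 Mb ÷ 8 = 6,149 MB → 6.149 GB.

6.1 GB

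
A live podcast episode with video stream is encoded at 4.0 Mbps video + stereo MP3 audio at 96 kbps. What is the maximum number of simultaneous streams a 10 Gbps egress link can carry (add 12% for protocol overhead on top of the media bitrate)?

Audio: 96 kbps = 0.096 Mbps.
Per-viewer media rate: 4.096 Mbps.
On the wire with 12% overhead: 4.588 Mbps.
10 Gbps = 10,000 Mbps; 10,000 / 4.588 = 2179.83 → 2179 viewers.

2179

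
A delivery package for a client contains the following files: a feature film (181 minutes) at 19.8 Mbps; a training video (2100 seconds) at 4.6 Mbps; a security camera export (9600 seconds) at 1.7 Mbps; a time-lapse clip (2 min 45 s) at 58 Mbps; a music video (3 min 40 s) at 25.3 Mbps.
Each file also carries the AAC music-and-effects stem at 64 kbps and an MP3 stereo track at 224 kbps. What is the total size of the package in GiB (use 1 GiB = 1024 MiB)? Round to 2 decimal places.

30.59 GiB

Audio total: 64 + 224 = 288 kbps = 0.288 Mbps.
feature film: 20.088 Mbps × 10860 s = 218155.7 Mb
training video: 4.888 Mbps × 2100 s = 10264.8 Mb
security camera export: 1.988 Mbps × 9600 s = 19084.8 Mb
time-lapse clip: 58.288 Mbps × 165 s = 9617.5 Mb
music video: 25.588 Mbps × 220 s = 5629.4 Mb
Total: 262752.2 Mb = 32844.0 MB.
= 30.59 GiB.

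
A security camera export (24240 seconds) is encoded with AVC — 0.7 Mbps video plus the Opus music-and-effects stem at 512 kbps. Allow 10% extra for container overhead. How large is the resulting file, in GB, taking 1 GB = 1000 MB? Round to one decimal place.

Audio: 512 kbps = 0.512 Mbps.
Total bitrate: 0.7 + 0.512 = 1.212 Mbps.
Stream data: 1.212 Mbps × 24240 s = 29378.9 Mb.
With 10% container overhead: ×1.10.
32,317 Mb ÷ 8 = 4,040 MB → 4.040 GB.

4.0 GB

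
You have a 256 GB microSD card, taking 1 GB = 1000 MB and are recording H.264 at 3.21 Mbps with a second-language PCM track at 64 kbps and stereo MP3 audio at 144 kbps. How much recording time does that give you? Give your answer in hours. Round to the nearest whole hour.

Audio total: 64 + 144 = 208 kbps = 0.208 Mbps.
Total bitrate: 3.21 + 0.208 = 3.418 Mbps.
Capacity: 256 GB = 2,048,000 Mb.
Recording time: 2,048,000 / 3.418 = 599,181 s ≈ 166 hours.

166 hours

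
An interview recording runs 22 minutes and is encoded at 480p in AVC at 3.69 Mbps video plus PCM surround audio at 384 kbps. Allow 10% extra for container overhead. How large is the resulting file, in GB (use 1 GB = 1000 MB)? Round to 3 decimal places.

22 min = 1320 s
Audio: 384 kbps = 0.384 Mbps.
Total bitrate: 3.69 + 0.384 = 4.074 Mbps.
Stream data: 4.074 Mbps × 1320 s = 5377.7 Mb.
With 10% container overhead: ×1.10.
5,915 Mb ÷ 8 = 739.4 MB → 0.7394 GB.

0.739 GB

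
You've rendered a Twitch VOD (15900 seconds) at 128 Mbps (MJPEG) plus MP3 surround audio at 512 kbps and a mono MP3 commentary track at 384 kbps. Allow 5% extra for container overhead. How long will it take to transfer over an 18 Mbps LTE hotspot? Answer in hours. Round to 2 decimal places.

33.21 hours

Audio total: 512 + 384 = 896 kbps = 0.896 Mbps.
Total bitrate: 128.896 Mbps.
File: 128.896 Mbps × 15900 s = 2049446.4 Mb.
With 5% container overhead: ×1.05. → 2151918.7 Mb.
At 18 Mbps: 2151918.7 / 18 = 119551.0 s ≈ 33.2 hours.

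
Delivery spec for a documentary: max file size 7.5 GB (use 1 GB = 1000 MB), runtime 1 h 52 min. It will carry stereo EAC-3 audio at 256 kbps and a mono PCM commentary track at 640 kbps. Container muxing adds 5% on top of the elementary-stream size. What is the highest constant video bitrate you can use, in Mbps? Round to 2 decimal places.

7.61 Mbps

Budget: 7.5 GB = 60000.0 Mb.
Stream payload after overhead: 60000.0 / 1.05 = 57142.9 Mb.
1 h 52 min = 112 min = 6720 s
Total bitrate budget: 57142.9 Mb / 6720 s = 8.503 Mbps.
Audio total: 256 + 640 = 896 kbps = 0.896 Mbps.
Video: 8.503 − 0.896 = 7.607 Mbps.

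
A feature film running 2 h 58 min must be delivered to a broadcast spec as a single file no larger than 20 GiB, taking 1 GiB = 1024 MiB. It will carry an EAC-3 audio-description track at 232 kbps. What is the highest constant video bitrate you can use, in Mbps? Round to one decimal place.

15.9 Mbps

Budget: 20 GiB = 171798.7 Mb.
2 h 58 min = 178 min = 10680 s
Total bitrate budget: 171798.7 Mb / 10680 s = 16.086 Mbps.
Audio: 232 kbps = 0.232 Mbps.
Video: 16.086 − 0.232 = 15.854 Mbps.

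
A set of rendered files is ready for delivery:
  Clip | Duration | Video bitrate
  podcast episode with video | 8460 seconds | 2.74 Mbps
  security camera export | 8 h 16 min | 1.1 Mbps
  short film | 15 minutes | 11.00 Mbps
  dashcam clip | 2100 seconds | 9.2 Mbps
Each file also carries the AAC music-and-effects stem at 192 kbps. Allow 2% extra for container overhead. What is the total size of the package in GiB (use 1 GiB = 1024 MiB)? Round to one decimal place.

11.0 GiB

Audio: 192 kbps = 0.192 Mbps.
podcast episode with video: 2.932 Mbps × 8460 s × 1.02 = 25300.8 Mb
security camera export: 1.292 Mbps × 29760 s × 1.02 = 39218.9 Mb
short film: 11.192 Mbps × 900 s × 1.02 = 10274.3 Mb
dashcam clip: 9.392 Mbps × 2100 s × 1.02 = 20117.7 Mb
Total: 94911.7 Mb = 11864.0 MB.
= 11.05 GiB.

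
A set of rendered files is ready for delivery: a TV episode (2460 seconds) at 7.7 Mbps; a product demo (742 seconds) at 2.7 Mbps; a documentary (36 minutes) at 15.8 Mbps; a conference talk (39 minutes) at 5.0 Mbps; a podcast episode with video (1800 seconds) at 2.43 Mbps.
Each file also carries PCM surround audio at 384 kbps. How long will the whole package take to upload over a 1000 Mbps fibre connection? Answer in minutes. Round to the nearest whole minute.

1 minutes

Audio: 384 kbps = 0.384 Mbps.
TV episode: 8.084 Mbps × 2460 s = 19886.6 Mb
product demo: 3.084 Mbps × 742 s = 2288.3 Mb
documentary: 16.184 Mbps × 2160 s = 34957.4 Mb
conference talk: 5.384 Mbps × 2340 s = 12598.6 Mb
podcast episode with video: 2.814 Mbps × 1800 s = 5065.2 Mb
Total: 74796.2 Mb = 9349.5 MB.
At 1000 Mbps: 74796.2 / 1000 = 75 s ≈ 1.25 minutes.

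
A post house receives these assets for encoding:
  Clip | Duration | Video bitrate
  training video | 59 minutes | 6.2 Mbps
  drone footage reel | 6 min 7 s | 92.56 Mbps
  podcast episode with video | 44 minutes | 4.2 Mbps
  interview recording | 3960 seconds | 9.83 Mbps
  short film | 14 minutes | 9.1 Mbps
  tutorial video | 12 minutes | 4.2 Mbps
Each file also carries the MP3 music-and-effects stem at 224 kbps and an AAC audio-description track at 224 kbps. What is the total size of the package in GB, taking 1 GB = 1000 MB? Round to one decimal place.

Audio total: 224 + 224 = 448 kbps = 0.448 Mbps.
training video: 6.648 Mbps × 3540 s = 23533.9 Mb
drone footage reel: 93.008 Mbps × 367 s = 34133.9 Mb
podcast episode with video: 4.648 Mbps × 2640 s = 12270.7 Mb
interview recording: 10.278 Mbps × 3960 s = 40700.9 Mb
short film: 9.548 Mbps × 840 s = 8020.3 Mb
tutorial video: 4.648 Mbps × 720 s = 3346.6 Mb
Total: 122006.3 Mb = 15250.8 MB.
= 15.25 GB.

15.3 GB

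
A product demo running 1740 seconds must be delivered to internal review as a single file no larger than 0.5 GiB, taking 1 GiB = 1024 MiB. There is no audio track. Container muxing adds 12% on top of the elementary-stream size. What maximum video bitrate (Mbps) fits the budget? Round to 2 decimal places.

Budget: 0.5 GiB = 4295.0 Mb.
Stream payload after overhead: 4295.0 / 1.12 = 3834.8 Mb.
Total bitrate budget: 3834.8 Mb / 1740 s = 2.204 Mbps.

2.20 Mbps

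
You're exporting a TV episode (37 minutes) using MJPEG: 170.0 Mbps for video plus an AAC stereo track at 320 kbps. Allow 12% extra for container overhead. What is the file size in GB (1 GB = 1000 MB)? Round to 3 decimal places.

37 min = 2220 s
Audio: 320 kbps = 0.320 Mbps.
Total bitrate: 170.0 + 0.320 = 170.320 Mbps.
Stream data: 170.320 Mbps × 2220 s = 378110.4 Mb.
With 12% container overhead: ×1.12.
423,484 Mb ÷ 8 = 52,935 MB → 52.94 GB.

52.935 GB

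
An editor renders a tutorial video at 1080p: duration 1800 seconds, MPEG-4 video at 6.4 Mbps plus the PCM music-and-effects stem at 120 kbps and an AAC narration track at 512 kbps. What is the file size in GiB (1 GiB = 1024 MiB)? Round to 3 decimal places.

Audio total: 120 + 512 = 632 kbps = 0.632 Mbps.
Total bitrate: 6.4 + 0.632 = 7.032 Mbps.
Stream data: 7.032 Mbps × 1800 s = 12657.6 Mb.
12,658 Mb = 1,582,200,000 bytes ÷ 1,073,741,824 = 1.474 GiB.

1.474 GiB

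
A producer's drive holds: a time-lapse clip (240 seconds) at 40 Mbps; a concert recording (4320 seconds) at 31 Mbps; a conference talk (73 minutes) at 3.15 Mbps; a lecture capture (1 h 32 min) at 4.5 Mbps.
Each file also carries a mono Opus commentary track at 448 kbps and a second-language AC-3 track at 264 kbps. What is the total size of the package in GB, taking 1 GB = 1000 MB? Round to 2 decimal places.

24.06 GB

Audio total: 448 + 264 = 712 kbps = 0.712 Mbps.
time-lapse clip: 40.712 Mbps × 240 s = 9770.9 Mb
concert recording: 31.712 Mbps × 4320 s = 136995.8 Mb
conference talk: 3.862 Mbps × 4380 s = 16915.6 Mb
lecture capture: 5.212 Mbps × 5520 s = 28770.2 Mb
Total: 192452.5 Mb = 24056.6 MB.
= 24.06 GB.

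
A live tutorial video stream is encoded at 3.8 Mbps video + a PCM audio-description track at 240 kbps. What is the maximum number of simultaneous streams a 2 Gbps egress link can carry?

495

Audio: 240 kbps = 0.240 Mbps.
Per-viewer media rate: 4.040 Mbps.
2 Gbps = 2,000 Mbps; 2,000 / 4.040 = 495.05 → 495 viewers.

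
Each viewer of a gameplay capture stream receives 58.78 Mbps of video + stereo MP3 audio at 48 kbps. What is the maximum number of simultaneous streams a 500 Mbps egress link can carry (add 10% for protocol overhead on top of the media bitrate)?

Audio: 48 kbps = 0.048 Mbps.
Per-viewer media rate: 58.828 Mbps.
On the wire with 10% overhead: 64.711 Mbps.
500 Mbps = 500.0 Mbps; 500.0 / 64.711 = 7.73 → 7 viewers.

7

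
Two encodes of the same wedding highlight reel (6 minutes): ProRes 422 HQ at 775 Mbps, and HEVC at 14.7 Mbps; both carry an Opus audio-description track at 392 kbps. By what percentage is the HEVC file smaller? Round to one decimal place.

6 min = 360 s
Audio: 392 kbps = 0.392 Mbps.
ProRes 422 HQ: 775.392 Mbps × 360 s = 279141.1 Mb = 32.496 GiB.
HEVC: 15.092 Mbps × 360 s = 5433.1 Mb = 0.632 GiB.
Reduction: (1 − 0.632/32.496) × 100 = 98.05%.

98.1%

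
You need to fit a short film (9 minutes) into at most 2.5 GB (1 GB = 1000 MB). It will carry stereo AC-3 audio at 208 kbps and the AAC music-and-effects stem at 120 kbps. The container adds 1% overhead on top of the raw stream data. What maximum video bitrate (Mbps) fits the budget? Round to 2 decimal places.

36.34 Mbps

Budget: 2.5 GB = 20000.0 Mb.
Stream payload after overhead: 20000.0 / 1.01 = 19802.0 Mb.
9 min = 540 s
Total bitrate budget: 19802.0 Mb / 540 s = 36.670 Mbps.
Audio total: 208 + 120 = 328 kbps = 0.328 Mbps.
Video: 36.670 − 0.328 = 36.342 Mbps.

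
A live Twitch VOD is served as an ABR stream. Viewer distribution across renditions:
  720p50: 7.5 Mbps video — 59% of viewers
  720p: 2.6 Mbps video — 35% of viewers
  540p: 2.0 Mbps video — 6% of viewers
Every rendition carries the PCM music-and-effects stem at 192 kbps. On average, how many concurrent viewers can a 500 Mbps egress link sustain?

88

Audio: 192 kbps = 0.192 Mbps.
Average per-viewer bitrate: 0.59×7.692 + 0.35×2.792 + 0.06×2.192 = 5.647 Mbps.
500 Mbps = 500.0 Mbps; 500.0 / 5.647 = 88.54 → 88.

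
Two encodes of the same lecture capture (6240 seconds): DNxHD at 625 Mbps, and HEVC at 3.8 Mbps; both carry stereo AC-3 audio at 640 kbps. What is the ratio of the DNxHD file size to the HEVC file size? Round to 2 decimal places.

Audio: 640 kbps = 0.640 Mbps.
DNxHD: 625.640 Mbps × 6240 s = 3903993.6 Mb = 454.485 GiB.
HEVC: 4.440 Mbps × 6240 s = 27705.6 Mb = 3.225 GiB.
Ratio: 454.485 / 3.225 = 140.910.

140.91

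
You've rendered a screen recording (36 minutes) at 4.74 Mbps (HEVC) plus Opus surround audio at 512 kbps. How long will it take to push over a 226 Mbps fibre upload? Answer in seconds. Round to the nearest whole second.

50 seconds

36 min = 2160 s
Audio: 512 kbps = 0.512 Mbps.
Total bitrate: 5.252 Mbps.
File: 5.252 Mbps × 2160 s = 11344.3 Mb.
At 226 Mbps: 11344.3 / 226 = 50.2 s ≈ 50.2 seconds.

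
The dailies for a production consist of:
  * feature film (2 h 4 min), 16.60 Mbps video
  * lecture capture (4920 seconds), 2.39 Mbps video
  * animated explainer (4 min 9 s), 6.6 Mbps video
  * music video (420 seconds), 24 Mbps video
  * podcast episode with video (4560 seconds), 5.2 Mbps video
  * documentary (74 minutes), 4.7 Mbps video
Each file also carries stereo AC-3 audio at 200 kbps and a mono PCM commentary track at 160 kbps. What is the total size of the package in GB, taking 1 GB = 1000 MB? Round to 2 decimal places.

Audio total: 200 + 160 = 360 kbps = 0.360 Mbps.
feature film: 16.960 Mbps × 7440 s = 126182.4 Mb
lecture capture: 2.750 Mbps × 4920 s = 13530.0 Mb
animated explainer: 6.960 Mbps × 249 s = 1733.0 Mb
music video: 24.360 Mbps × 420 s = 10231.2 Mb
podcast episode with video: 5.560 Mbps × 4560 s = 25353.6 Mb
documentary: 5.060 Mbps × 4440 s = 22466.4 Mb
Total: 199496.6 Mb = 24937.1 MB.
= 24.94 GB.

24.94 GB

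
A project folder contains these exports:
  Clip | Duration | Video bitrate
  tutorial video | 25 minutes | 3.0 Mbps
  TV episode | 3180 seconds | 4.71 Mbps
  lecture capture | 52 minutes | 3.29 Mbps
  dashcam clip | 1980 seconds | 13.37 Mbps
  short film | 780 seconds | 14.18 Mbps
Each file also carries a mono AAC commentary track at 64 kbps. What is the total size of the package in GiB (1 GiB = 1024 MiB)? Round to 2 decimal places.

7.91 GiB

Audio: 64 kbps = 0.064 Mbps.
tutorial video: 3.064 Mbps × 1500 s = 4596.0 Mb
TV episode: 4.774 Mbps × 3180 s = 15181.3 Mb
lecture capture: 3.354 Mbps × 3120 s = 10464.5 Mb
dashcam clip: 13.434 Mbps × 1980 s = 26599.3 Mb
short film: 14.244 Mbps × 780 s = 11110.3 Mb
Total: 67951.4 Mb = 8493.9 MB.
= 7.911 GiB.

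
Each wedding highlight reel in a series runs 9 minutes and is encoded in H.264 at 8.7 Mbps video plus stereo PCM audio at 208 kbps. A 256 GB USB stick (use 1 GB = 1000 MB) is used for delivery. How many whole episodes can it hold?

425

9 min = 540 s
Audio: 208 kbps = 0.208 Mbps.
Total bitrate: 8.908 Mbps.
Per item: 8.908 Mbps × 540 s = 4,810 Mb = 601.3 MB.
Capacity: 256 GB = 2,048,000 Mb; 425.75 items → 425 complete.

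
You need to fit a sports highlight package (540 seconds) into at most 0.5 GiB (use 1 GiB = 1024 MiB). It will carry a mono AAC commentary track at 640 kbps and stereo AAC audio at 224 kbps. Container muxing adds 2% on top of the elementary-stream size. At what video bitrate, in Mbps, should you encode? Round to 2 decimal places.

6.93 Mbps

Budget: 0.5 GiB = 4295.0 Mb.
Stream payload after overhead: 4295.0 / 1.02 = 4210.8 Mb.
Total bitrate budget: 4210.8 Mb / 540 s = 7.798 Mbps.
Audio total: 640 + 224 = 864 kbps = 0.864 Mbps.
Video: 7.798 − 0.864 = 6.934 Mbps.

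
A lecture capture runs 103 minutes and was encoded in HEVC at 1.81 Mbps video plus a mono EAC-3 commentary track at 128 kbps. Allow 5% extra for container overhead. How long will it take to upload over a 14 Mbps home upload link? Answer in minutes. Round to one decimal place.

103 min = 6180 s
Audio: 128 kbps = 0.128 Mbps.
Total bitrate: 1.938 Mbps.
File: 1.938 Mbps × 6180 s = 11976.8 Mb.
With 5% container overhead: ×1.05. → 12575.7 Mb.
At 14 Mbps: 12575.7 / 14 = 898.3 s ≈ 15 minutes.

15.0 minutes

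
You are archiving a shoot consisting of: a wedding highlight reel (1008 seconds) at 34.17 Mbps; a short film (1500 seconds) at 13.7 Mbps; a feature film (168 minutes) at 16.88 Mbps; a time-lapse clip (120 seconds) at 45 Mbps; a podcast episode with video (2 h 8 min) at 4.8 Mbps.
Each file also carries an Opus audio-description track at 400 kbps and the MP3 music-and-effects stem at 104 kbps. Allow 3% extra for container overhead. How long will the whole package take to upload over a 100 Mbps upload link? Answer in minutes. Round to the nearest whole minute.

Audio total: 400 + 104 = 504 kbps = 0.504 Mbps.
wedding highlight reel: 34.674 Mbps × 1008 s × 1.03 = 35999.9 Mb
short film: 14.204 Mbps × 1500 s × 1.03 = 21945.2 Mb
feature film: 17.384 Mbps × 10080 s × 1.03 = 180487.6 Mb
time-lapse clip: 45.504 Mbps × 120 s × 1.03 = 5624.3 Mb
podcast episode with video: 5.304 Mbps × 7680 s × 1.03 = 41956.8 Mb
Total: 286013.8 Mb = 35751.7 MB.
At 100 Mbps: 286013.8 / 100 = 2860 s ≈ 47.7 minutes.

48 minutes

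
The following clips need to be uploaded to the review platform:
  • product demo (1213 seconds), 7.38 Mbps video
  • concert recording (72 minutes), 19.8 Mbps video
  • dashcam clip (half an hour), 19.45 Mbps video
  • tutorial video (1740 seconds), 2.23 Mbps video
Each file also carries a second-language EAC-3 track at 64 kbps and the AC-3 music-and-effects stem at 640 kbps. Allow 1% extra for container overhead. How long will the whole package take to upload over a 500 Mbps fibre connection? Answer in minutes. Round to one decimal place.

Audio total: 64 + 640 = 704 kbps = 0.704 Mbps.
product demo: 8.084 Mbps × 1213 s × 1.01 = 9904.0 Mb
concert recording: 20.504 Mbps × 4320 s × 1.01 = 89463.1 Mb
dashcam clip: 20.154 Mbps × 1800 s × 1.01 = 36640.0 Mb
tutorial video: 2.934 Mbps × 1740 s × 1.01 = 5156.2 Mb
Total: 141163.2 Mb = 17645.4 MB.
At 500 Mbps: 141163.2 / 500 = 282 s ≈ 4.71 minutes.

4.7 minutes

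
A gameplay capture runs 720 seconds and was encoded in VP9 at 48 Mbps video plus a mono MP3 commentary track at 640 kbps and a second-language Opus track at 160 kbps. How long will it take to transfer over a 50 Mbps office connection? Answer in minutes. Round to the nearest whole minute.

12 minutes

Audio total: 640 + 160 = 800 kbps = 0.800 Mbps.
Total bitrate: 48.800 Mbps.
File: 48.800 Mbps × 720 s = 35136.0 Mb.
At 50 Mbps: 35136.0 / 50 = 702.7 s ≈ 11.7 minutes.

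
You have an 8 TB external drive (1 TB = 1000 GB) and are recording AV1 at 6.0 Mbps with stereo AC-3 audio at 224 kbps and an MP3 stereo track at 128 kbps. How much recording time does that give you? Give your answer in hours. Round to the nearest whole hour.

Audio total: 224 + 128 = 352 kbps = 0.352 Mbps.
Total bitrate: 6.0 + 0.352 = 6.352 Mbps.
Capacity: 8 TB = 64,000,000 Mb.
Recording time: 64,000,000 / 6.352 = 10,075,567 s ≈ 2,799 hours.

2799 hours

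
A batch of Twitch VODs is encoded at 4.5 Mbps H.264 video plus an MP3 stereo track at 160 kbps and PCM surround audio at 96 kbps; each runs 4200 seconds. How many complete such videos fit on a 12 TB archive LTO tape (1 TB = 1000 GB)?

4805

Audio total: 160 + 96 = 256 kbps = 0.256 Mbps.
Total bitrate: 4.756 Mbps.
Per item: 4.756 Mbps × 4200 s = 19,975 Mb = 2,497 MB.
Capacity: 12 TB = 96,000,000 Mb; 4805.96 items → 4805 complete.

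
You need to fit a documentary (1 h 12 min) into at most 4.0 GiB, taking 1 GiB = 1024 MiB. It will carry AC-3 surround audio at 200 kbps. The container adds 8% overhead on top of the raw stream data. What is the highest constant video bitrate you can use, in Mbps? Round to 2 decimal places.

7.16 Mbps

Budget: 4.0 GiB = 34359.7 Mb.
Stream payload after overhead: 34359.7 / 1.08 = 31814.6 Mb.
1 h 12 min = 72 min = 4320 s
Total bitrate budget: 31814.6 Mb / 4320 s = 7.364 Mbps.
Audio: 200 kbps = 0.200 Mbps.
Video: 7.364 − 0.200 = 7.164 Mbps.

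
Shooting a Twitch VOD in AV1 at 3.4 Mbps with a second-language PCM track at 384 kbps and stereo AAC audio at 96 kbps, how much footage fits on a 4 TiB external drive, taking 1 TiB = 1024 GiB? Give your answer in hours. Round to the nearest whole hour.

Audio total: 384 + 96 = 480 kbps = 0.480 Mbps.
Total bitrate: 3.4 + 0.480 = 3.880 Mbps.
Capacity: 4 TiB = 35,184,372 Mb.
Recording time: 35,184,372 / 3.880 = 9,068,137 s ≈ 2,519 hours.

2519 hours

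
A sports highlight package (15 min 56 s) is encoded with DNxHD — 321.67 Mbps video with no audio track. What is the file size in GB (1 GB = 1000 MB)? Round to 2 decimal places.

15 min 56 s = 956 s
Total bitrate: 321.67 Mbps.
Stream data: 321.670 Mbps × 956 s = 307516.5 Mb.
307,517 Mb ÷ 8 = 38,440 MB → 38.44 GB.

38.44 GB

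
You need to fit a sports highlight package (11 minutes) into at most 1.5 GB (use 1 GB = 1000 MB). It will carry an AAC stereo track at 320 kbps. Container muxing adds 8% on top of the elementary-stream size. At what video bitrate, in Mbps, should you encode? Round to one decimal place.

Budget: 1.5 GB = 12000.0 Mb.
Stream payload after overhead: 12000.0 / 1.08 = 11111.1 Mb.
11 min = 660 s
Total bitrate budget: 11111.1 Mb / 660 s = 16.835 Mbps.
Audio: 320 kbps = 0.320 Mbps.
Video: 16.835 − 0.320 = 16.515 Mbps.

16.5 Mbps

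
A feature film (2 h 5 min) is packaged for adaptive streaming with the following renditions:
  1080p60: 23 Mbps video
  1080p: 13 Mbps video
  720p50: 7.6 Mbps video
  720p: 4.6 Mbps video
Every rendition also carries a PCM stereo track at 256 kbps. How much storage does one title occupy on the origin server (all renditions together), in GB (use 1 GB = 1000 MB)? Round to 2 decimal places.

2 h 5 min = 125 min = 7500 s
Audio: 256 kbps = 0.256 Mbps.
Sum of rendition bitrates: (23+0.256) + (13+0.256) + (7.6+0.256) + (4.6+0.256) = 49.224 Mbps.
× 7500 s = 369,180 Mb = 46,148 MB = 46.15 GB.

46.15 GB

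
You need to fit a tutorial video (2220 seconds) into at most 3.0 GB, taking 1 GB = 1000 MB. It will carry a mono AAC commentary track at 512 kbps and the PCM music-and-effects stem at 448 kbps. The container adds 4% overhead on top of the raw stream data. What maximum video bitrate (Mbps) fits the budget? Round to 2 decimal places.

Budget: 3.0 GB = 24000.0 Mb.
Stream payload after overhead: 24000.0 / 1.04 = 23076.9 Mb.
Total bitrate budget: 23076.9 Mb / 2220 s = 10.395 Mbps.
Audio total: 512 + 448 = 960 kbps = 0.960 Mbps.
Video: 10.395 − 0.960 = 9.435 Mbps.

9.44 Mbps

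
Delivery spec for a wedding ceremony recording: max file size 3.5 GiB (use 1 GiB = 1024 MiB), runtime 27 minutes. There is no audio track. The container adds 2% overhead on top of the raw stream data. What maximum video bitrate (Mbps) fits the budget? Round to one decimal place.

Budget: 3.5 GiB = 30064.8 Mb.
Stream payload after overhead: 30064.8 / 1.02 = 29475.3 Mb.
27 min = 1620 s
Total bitrate budget: 29475.3 Mb / 1620 s = 18.195 Mbps.

18.2 Mbps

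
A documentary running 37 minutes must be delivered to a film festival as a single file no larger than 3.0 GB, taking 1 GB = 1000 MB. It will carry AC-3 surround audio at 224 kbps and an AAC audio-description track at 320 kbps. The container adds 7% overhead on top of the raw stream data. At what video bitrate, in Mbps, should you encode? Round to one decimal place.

Budget: 3.0 GB = 24000.0 Mb.
Stream payload after overhead: 24000.0 / 1.07 = 22429.9 Mb.
37 min = 2220 s
Total bitrate budget: 22429.9 Mb / 2220 s = 10.104 Mbps.
Audio total: 224 + 320 = 544 kbps = 0.544 Mbps.
Video: 10.104 − 0.544 = 9.560 Mbps.

9.6 Mbps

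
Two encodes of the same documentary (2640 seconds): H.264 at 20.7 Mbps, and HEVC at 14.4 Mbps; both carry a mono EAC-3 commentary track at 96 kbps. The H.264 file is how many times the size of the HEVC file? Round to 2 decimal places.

1.43

Audio: 96 kbps = 0.096 Mbps.
H.264: 20.796 Mbps × 2640 s = 54901.4 Mb = 6.863 GB.
HEVC: 14.496 Mbps × 2640 s = 38269.4 Mb = 4.784 GB.
Ratio: 6.863 / 4.784 = 1.435.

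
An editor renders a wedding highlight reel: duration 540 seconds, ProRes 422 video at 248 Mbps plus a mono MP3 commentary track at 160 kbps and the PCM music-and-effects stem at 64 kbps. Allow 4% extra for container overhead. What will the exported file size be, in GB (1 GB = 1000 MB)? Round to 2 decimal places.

17.43 GB

Audio total: 160 + 64 = 224 kbps = 0.224 Mbps.
Total bitrate: 248 + 0.224 = 248.224 Mbps.
Stream data: 248.224 Mbps × 540 s = 134041.0 Mb.
With 4% container overhead: ×1.04.
139,403 Mb ÷ 8 = 17,425 MB → 17.43 GB.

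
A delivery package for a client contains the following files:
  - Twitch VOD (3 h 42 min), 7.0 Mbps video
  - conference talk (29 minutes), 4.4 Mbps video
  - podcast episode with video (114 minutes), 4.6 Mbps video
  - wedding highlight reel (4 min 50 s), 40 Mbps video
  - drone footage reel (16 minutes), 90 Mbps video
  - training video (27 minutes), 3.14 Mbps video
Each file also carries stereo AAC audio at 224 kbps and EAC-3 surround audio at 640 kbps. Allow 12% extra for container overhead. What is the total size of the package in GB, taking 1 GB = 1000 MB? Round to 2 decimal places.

35.96 GB

Audio total: 224 + 640 = 864 kbps = 0.864 Mbps.
Twitch VOD: 7.864 Mbps × 13320 s × 1.12 = 117318.3 Mb
conference talk: 5.264 Mbps × 1740 s × 1.12 = 10258.5 Mb
podcast episode with video: 5.464 Mbps × 6840 s × 1.12 = 41858.6 Mb
wedding highlight reel: 40.864 Mbps × 290 s × 1.12 = 13272.6 Mb
drone footage reel: 90.864 Mbps × 960 s × 1.12 = 97697.0 Mb
training video: 4.004 Mbps × 1620 s × 1.12 = 7264.9 Mb
Total: 287669.8 Mb = 35958.7 MB.
= 35.96 GB.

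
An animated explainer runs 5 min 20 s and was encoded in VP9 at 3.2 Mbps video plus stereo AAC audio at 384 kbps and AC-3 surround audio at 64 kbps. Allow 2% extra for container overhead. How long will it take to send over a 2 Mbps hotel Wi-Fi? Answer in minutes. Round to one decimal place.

9.9 minutes

5 min 20 s = 320 s
Audio total: 384 + 64 = 448 kbps = 0.448 Mbps.
Total bitrate: 3.648 Mbps.
File: 3.648 Mbps × 320 s = 1167.4 Mb.
With 2% container overhead: ×1.02. → 1190.7 Mb.
At 2 Mbps: 1190.7 / 2 = 595.4 s ≈ 9.92 minutes.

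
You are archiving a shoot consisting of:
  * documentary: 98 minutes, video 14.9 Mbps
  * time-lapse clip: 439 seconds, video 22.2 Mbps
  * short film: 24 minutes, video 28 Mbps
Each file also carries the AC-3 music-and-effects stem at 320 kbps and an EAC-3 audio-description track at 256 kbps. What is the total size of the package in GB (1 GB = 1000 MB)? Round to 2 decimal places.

Audio total: 320 + 256 = 576 kbps = 0.576 Mbps.
documentary: 15.476 Mbps × 5880 s = 90998.9 Mb
time-lapse clip: 22.776 Mbps × 439 s = 9998.7 Mb
short film: 28.576 Mbps × 1440 s = 41149.4 Mb
Total: 142147.0 Mb = 17768.4 MB.
= 17.77 GB.

17.77 GB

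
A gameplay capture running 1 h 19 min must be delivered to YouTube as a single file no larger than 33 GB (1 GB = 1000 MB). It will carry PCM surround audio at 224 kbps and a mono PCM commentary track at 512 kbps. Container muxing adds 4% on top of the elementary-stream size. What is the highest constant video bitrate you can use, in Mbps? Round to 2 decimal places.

Budget: 33 GB = 264000.0 Mb.
Stream payload after overhead: 264000.0 / 1.04 = 253846.2 Mb.
1 h 19 min = 79 min = 4740 s
Total bitrate budget: 253846.2 Mb / 4740 s = 53.554 Mbps.
Audio total: 224 + 512 = 736 kbps = 0.736 Mbps.
Video: 53.554 − 0.736 = 52.818 Mbps.

52.82 Mbps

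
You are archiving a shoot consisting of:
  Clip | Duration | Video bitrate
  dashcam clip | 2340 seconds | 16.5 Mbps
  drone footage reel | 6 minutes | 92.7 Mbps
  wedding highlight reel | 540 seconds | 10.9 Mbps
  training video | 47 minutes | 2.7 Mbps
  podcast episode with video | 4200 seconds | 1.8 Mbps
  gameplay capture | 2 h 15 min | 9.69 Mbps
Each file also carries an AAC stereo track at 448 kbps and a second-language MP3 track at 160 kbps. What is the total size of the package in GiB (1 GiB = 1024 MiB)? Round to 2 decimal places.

Audio total: 448 + 160 = 608 kbps = 0.608 Mbps.
dashcam clip: 17.108 Mbps × 2340 s = 40032.7 Mb
drone footage reel: 93.308 Mbps × 360 s = 33590.9 Mb
wedding highlight reel: 11.508 Mbps × 540 s = 6214.3 Mb
training video: 3.308 Mbps × 2820 s = 9328.6 Mb
podcast episode with video: 2.408 Mbps × 4200 s = 10113.6 Mb
gameplay capture: 10.298 Mbps × 8100 s = 83413.8 Mb
Total: 182693.9 Mb = 22836.7 MB.
= 21.27 GiB.

21.27 GiB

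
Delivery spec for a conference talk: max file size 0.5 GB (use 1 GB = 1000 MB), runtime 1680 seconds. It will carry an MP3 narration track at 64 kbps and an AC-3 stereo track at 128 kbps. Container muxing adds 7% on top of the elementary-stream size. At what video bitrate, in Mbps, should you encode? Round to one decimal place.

2.0 Mbps

Budget: 0.5 GB = 4000.0 Mb.
Stream payload after overhead: 4000.0 / 1.07 = 3738.3 Mb.
Total bitrate budget: 3738.3 Mb / 1680 s = 2.225 Mbps.
Audio total: 64 + 128 = 192 kbps = 0.192 Mbps.
Video: 2.225 − 0.192 = 2.033 Mbps.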